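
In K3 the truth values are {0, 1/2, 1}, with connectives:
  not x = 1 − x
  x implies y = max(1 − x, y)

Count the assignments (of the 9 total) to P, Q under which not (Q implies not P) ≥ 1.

1

P = 0, Q = 0 ↦ 0  <
P = 0, Q = 1/2 ↦ 0  <
P = 0, Q = 1 ↦ 0  <
P = 1/2, Q = 0 ↦ 0  <
P = 1/2, Q = 1/2 ↦ 1/2  <
P = 1/2, Q = 1 ↦ 1/2  <
P = 1, Q = 0 ↦ 0  <
P = 1, Q = 1/2 ↦ 1/2  <
P = 1, Q = 1 ↦ 1  ≥
So 1 of the 9 assignments meets the threshold.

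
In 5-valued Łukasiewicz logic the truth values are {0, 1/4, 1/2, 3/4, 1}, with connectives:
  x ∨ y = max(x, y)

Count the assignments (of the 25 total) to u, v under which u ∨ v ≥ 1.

9

value 1: 9 assignments (counts)
value 3/4: 7 assignments
value 1/2: 5 assignments
value 1/4: 3 assignments
value 0: 1 assignment
So 9 of the 25 assignments meet the threshold.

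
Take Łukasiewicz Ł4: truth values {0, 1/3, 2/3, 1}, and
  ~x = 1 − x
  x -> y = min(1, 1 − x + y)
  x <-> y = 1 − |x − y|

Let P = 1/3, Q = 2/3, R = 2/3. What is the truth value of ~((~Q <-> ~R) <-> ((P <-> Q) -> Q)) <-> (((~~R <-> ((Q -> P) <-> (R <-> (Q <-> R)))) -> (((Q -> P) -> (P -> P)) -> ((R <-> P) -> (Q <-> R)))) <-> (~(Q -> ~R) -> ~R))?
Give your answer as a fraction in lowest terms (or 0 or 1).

0

~Q = ~2/3 = 1/3
~R = ~2/3 = 1/3
~Q <-> ~R = 1/3 <-> 1/3 = 1
P <-> Q = 1/3 <-> 2/3 = 2/3
(P <-> Q) -> Q = 2/3 -> 2/3 = 1
(~Q <-> ~R) <-> ((P <-> Q) -> Q) = 1 <-> 1 = 1
~((~Q <-> ~R) <-> ((P <-> Q) -> Q)) = ~1 = 0
~R = ~2/3 = 1/3
~~R = ~1/3 = 2/3
Q -> P = 2/3 -> 1/3 = 2/3
Q <-> R = 2/3 <-> 2/3 = 1
R <-> (Q <-> R) = 2/3 <-> 1 = 2/3
(Q -> P) <-> (R <-> (Q <-> R)) = 2/3 <-> 2/3 = 1
~~R <-> ((Q -> P) <-> (R <-> (Q <-> R))) = 2/3 <-> 1 = 2/3
Q -> P = 2/3 -> 1/3 = 2/3
P -> P = 1/3 -> 1/3 = 1
(Q -> P) -> (P -> P) = 2/3 -> 1 = 1
R <-> P = 2/3 <-> 1/3 = 2/3
Q <-> R = 2/3 <-> 2/3 = 1
(R <-> P) -> (Q <-> R) = 2/3 -> 1 = 1
((Q -> P) -> (P -> P)) -> ((R <-> P) -> (Q <-> R)) = 1 -> 1 = 1
(~~R <-> ((Q -> P) <-> (R <-> (Q <-> R)))) -> (((Q -> P) -> (P -> P)) -> ((R <-> P) -> (Q <-> R))) = 2/3 -> 1 = 1
~R = ~2/3 = 1/3
Q -> ~R = 2/3 -> 1/3 = 2/3
~(Q -> ~R) = ~2/3 = 1/3
~R = ~2/3 = 1/3
~(Q -> ~R) -> ~R = 1/3 -> 1/3 = 1
((~~R <-> ((Q -> P) <-> (R <-> (Q <-> R)))) -> (((Q -> P) -> (P -> P)) -> ((R <-> P) -> (Q <-> R)))) <-> (~(Q -> ~R) -> ~R) = 1 <-> 1 = 1
~((~Q <-> ~R) <-> ((P <-> Q) -> Q)) <-> (((~~R <-> ((Q -> P) <-> (R <-> (Q <-> R)))) -> (((Q -> P) -> (P -> P)) -> ((R <-> P) -> (Q <-> R)))) <-> (~(Q -> ~R) -> ~R)) = 0 <-> 1 = 0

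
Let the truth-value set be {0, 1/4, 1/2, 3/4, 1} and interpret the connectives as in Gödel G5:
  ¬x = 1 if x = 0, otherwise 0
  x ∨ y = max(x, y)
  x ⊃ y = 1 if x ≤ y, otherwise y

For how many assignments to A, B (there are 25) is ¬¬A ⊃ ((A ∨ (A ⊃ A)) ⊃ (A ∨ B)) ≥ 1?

value 1: 13 assignments (counts)
value 3/4: 6 assignments
value 1/2: 4 assignments
value 1/4: 2 assignments
So 13 of the 25 assignments meet the threshold.

13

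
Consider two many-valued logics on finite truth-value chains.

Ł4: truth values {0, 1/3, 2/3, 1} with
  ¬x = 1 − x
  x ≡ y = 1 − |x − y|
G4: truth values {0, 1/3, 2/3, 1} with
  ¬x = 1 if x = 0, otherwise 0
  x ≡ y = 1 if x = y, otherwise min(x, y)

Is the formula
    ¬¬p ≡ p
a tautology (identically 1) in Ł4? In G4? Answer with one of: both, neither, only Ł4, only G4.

only Ł4

In Ł4: every assignment gives 1 — tautology.
In G4: at p = 1/3 the value is 1/3 — not a tautology.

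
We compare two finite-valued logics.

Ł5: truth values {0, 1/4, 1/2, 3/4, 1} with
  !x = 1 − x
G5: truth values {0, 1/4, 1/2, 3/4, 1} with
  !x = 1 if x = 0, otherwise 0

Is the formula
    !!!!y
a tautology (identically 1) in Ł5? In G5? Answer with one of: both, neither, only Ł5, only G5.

neither

In Ł5: at y = 0 the value is 0 — not a tautology.
In G5: at y = 0 the value is 0 — not a tautology.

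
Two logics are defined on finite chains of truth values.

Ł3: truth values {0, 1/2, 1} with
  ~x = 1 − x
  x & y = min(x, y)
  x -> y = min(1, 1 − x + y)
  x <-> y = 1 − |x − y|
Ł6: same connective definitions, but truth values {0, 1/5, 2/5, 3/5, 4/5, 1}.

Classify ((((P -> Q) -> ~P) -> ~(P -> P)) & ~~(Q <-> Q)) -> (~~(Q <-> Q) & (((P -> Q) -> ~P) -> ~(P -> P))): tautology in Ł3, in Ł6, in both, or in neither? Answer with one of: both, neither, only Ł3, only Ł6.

In Ł3: every assignment gives 1 — tautology.
In Ł6: every assignment gives 1 — tautology.

both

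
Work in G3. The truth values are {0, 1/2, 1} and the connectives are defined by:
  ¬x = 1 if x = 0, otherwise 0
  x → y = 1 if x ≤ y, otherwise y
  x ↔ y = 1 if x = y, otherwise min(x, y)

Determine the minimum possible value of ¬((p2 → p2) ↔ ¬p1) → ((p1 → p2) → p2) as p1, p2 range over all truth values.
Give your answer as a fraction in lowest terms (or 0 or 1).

Take p1 = 1/2, p2 = 1/2:
p2 → p2 = 1/2 → 1/2 = 1
¬p1 = ¬1/2 = 0
(p2 → p2) ↔ ¬p1 = 1 ↔ 0 = 0
¬((p2 → p2) ↔ ¬p1) = ¬0 = 1
p1 → p2 = 1/2 → 1/2 = 1
(p1 → p2) → p2 = 1 → 1/2 = 1/2
¬((p2 → p2) ↔ ¬p1) → ((p1 → p2) → p2) = 1 → 1/2 = 1/2
No assignment yields a value below 1/2, so this is the minimum.

1/2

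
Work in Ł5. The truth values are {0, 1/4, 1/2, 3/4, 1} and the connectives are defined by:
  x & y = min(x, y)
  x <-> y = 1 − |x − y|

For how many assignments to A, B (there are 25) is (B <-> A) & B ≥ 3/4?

value 1: 1 assignment (counts)
value 3/4: 4 assignments (counts)
value 1/2: 7 assignments
value 1/4: 7 assignments
value 0: 6 assignments
So 5 of the 25 assignments meet the threshold.

5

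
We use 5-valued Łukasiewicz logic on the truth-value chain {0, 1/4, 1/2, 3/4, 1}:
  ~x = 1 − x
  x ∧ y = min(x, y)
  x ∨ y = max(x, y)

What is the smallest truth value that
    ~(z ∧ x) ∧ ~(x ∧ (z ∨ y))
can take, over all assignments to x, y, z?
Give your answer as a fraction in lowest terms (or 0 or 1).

Take x = 1, y = 0, z = 1:
z ∧ x = 1 ∧ 1 = 1
~(z ∧ x) = ~1 = 0
z ∨ y = 1 ∨ 0 = 1
x ∧ (z ∨ y) = 1 ∧ 1 = 1
~(x ∧ (z ∨ y)) = ~1 = 0
~(z ∧ x) ∧ ~(x ∧ (z ∨ y)) = 0 ∧ 0 = 0
No assignment yields a value below 0, so this is the minimum.

0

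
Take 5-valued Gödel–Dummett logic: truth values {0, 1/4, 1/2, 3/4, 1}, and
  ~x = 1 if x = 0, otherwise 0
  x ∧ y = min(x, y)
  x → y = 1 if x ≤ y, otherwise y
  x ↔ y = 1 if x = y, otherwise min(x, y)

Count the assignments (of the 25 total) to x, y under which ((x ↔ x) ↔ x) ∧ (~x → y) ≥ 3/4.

value 1: 5 assignments (counts)
value 3/4: 5 assignments (counts)
value 1/2: 5 assignments
value 1/4: 5 assignments
value 0: 5 assignments
So 10 of the 25 assignments meet the threshold.

10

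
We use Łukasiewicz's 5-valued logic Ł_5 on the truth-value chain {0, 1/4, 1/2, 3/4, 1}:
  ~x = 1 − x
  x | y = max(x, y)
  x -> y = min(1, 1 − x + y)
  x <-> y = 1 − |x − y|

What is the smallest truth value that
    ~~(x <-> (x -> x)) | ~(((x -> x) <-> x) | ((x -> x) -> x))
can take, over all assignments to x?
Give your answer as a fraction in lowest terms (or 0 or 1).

Take x = 1/2:
x -> x = 1/2 -> 1/2 = 1
x <-> (x -> x) = 1/2 <-> 1 = 1/2
~(x <-> (x -> x)) = ~1/2 = 1/2
~~(x <-> (x -> x)) = ~1/2 = 1/2
x -> x = 1/2 -> 1/2 = 1
(x -> x) <-> x = 1 <-> 1/2 = 1/2
x -> x = 1/2 -> 1/2 = 1
(x -> x) -> x = 1 -> 1/2 = 1/2
((x -> x) <-> x) | ((x -> x) -> x) = 1/2 | 1/2 = 1/2
~(((x -> x) <-> x) | ((x -> x) -> x)) = ~1/2 = 1/2
~~(x <-> (x -> x)) | ~(((x -> x) <-> x) | ((x -> x) -> x)) = 1/2 | 1/2 = 1/2
No assignment yields a value below 1/2, so this is the minimum.

1/2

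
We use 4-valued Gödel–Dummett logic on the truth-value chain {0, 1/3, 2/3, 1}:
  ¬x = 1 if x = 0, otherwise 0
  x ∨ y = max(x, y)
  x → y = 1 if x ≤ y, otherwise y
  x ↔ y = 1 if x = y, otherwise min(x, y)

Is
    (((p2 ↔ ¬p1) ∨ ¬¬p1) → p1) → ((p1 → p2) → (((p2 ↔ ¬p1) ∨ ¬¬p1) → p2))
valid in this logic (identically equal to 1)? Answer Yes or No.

p1 = 0, p2 = 0 ↦ 1
p1 = 0, p2 = 1/3 ↦ 1
p1 = 0, p2 = 2/3 ↦ 1
p1 = 0, p2 = 1 ↦ 1
p1 = 1/3, p2 = 0 ↦ 1
p1 = 1/3, p2 = 1/3 ↦ 1
p1 = 1/3, p2 = 2/3 ↦ 1
p1 = 1/3, p2 = 1 ↦ 1
p1 = 2/3, p2 = 0 ↦ 1
p1 = 2/3, p2 = 1/3 ↦ 1
p1 = 2/3, p2 = 2/3 ↦ 1
p1 = 2/3, p2 = 1 ↦ 1
p1 = 1, p2 = 0 ↦ 1
p1 = 1, p2 = 1/3 ↦ 1
p1 = 1, p2 = 2/3 ↦ 1
p1 = 1, p2 = 1 ↦ 1
Every assignment gives a value ≥ 1.

Yes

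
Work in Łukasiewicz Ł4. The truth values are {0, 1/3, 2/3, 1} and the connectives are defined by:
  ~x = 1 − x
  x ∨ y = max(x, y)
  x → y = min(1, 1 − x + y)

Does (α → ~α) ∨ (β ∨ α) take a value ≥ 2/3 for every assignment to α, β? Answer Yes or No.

α = 0, β = 0 ↦ 1
α = 0, β = 1/3 ↦ 1
α = 0, β = 2/3 ↦ 1
α = 0, β = 1 ↦ 1
α = 1/3, β = 0 ↦ 1
α = 1/3, β = 1/3 ↦ 1
α = 1/3, β = 2/3 ↦ 1
α = 1/3, β = 1 ↦ 1
α = 2/3, β = 0 ↦ 2/3
α = 2/3, β = 1/3 ↦ 2/3
α = 2/3, β = 2/3 ↦ 2/3
α = 2/3, β = 1 ↦ 1
α = 1, β = 0 ↦ 1
α = 1, β = 1/3 ↦ 1
α = 1, β = 2/3 ↦ 1
α = 1, β = 1 ↦ 1
Every assignment gives a value ≥ 2/3.

Yes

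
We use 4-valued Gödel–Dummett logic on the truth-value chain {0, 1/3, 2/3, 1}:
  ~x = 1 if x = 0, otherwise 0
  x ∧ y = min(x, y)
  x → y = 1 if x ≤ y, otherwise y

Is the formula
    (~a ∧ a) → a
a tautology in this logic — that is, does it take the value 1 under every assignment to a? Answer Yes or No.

a = 0 ↦ 1
a = 1/3 ↦ 1
a = 2/3 ↦ 1
a = 1 ↦ 1
Every assignment gives a value ≥ 1.

Yes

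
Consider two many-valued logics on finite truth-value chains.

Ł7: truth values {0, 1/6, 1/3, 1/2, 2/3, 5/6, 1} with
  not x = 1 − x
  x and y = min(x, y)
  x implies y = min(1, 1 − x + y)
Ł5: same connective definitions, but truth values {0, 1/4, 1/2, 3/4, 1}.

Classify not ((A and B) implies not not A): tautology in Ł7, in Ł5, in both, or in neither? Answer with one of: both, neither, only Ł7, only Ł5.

In Ł7: at A = 0, B = 0 the value is 0 — not a tautology.
In Ł5: at A = 0, B = 0 the value is 0 — not a tautology.

neither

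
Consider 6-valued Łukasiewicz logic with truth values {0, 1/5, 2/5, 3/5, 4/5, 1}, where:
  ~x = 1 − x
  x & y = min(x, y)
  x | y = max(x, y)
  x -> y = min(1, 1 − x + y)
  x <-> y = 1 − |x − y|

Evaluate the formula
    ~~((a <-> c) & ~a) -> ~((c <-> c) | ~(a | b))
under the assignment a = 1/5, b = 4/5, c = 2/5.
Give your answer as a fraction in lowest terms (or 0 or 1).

a <-> c = 1/5 <-> 2/5 = 4/5
~a = ~1/5 = 4/5
(a <-> c) & ~a = 4/5 & 4/5 = 4/5
~((a <-> c) & ~a) = ~4/5 = 1/5
~~((a <-> c) & ~a) = ~1/5 = 4/5
c <-> c = 2/5 <-> 2/5 = 1
a | b = 1/5 | 4/5 = 4/5
~(a | b) = ~4/5 = 1/5
(c <-> c) | ~(a | b) = 1 | 1/5 = 1
~((c <-> c) | ~(a | b)) = ~1 = 0
~~((a <-> c) & ~a) -> ~((c <-> c) | ~(a | b)) = 4/5 -> 0 = 1/5

1/5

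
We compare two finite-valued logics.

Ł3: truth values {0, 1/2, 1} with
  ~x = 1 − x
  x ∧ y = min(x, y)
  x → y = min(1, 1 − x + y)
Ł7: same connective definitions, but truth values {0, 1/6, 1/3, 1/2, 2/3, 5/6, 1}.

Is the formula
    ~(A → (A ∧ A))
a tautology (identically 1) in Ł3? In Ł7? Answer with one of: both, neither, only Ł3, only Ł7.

In Ł3: at A = 0 the value is 0 — not a tautology.
In Ł7: at A = 0 the value is 0 — not a tautology.

neither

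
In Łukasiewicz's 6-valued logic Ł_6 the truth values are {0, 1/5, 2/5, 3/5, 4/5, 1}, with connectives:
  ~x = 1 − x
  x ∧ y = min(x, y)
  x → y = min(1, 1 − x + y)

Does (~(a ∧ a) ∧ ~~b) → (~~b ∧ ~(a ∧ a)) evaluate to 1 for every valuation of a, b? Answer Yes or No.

Yes

At a = 3/5, b = 4/5, for instance:
a ∧ a = 3/5 ∧ 3/5 = 3/5
~(a ∧ a) = ~3/5 = 2/5
~b = ~4/5 = 1/5
~~b = ~1/5 = 4/5
~(a ∧ a) ∧ ~~b = 2/5 ∧ 4/5 = 2/5
~~b ∧ ~(a ∧ a) = 4/5 ∧ 2/5 = 2/5
(~(a ∧ a) ∧ ~~b) → (~~b ∧ ~(a ∧ a)) = 2/5 → 2/5 = 1
and checking the remaining 35 assignments likewise gives ≥ 1 in every case.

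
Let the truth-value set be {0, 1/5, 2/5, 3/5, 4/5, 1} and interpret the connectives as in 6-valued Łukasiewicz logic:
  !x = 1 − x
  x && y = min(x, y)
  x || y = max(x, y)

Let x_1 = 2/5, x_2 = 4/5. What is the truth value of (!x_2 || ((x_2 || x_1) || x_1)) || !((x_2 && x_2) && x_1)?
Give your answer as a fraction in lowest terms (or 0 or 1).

!x_2 = !4/5 = 1/5
x_2 || x_1 = 4/5 || 2/5 = 4/5
(x_2 || x_1) || x_1 = 4/5 || 2/5 = 4/5
!x_2 || ((x_2 || x_1) || x_1) = 1/5 || 4/5 = 4/5
x_2 && x_2 = 4/5 && 4/5 = 4/5
(x_2 && x_2) && x_1 = 4/5 && 2/5 = 2/5
!((x_2 && x_2) && x_1) = !2/5 = 3/5
(!x_2 || ((x_2 || x_1) || x_1)) || !((x_2 && x_2) && x_1) = 4/5 || 3/5 = 4/5

4/5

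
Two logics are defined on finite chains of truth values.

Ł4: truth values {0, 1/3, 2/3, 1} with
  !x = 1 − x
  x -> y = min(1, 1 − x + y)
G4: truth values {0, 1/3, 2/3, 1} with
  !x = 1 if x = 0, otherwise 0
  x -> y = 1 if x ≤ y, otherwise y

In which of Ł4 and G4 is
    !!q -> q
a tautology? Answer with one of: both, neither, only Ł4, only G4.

only Ł4

In Ł4: every assignment gives 1 — tautology.
In G4: at q = 1/3 the value is 1/3 — not a tautology.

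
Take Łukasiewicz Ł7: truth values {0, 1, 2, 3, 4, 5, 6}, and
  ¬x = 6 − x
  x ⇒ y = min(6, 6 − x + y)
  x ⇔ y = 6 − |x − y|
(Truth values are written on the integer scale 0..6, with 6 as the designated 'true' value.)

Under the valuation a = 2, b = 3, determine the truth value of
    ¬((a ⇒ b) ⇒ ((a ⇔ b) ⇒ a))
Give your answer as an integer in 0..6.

a ⇒ b = 2 ⇒ 3 = 6
a ⇔ b = 2 ⇔ 3 = 5
(a ⇔ b) ⇒ a = 5 ⇒ 2 = 3
(a ⇒ b) ⇒ ((a ⇔ b) ⇒ a) = 6 ⇒ 3 = 3
¬((a ⇒ b) ⇒ ((a ⇔ b) ⇒ a)) = ¬3 = 3

3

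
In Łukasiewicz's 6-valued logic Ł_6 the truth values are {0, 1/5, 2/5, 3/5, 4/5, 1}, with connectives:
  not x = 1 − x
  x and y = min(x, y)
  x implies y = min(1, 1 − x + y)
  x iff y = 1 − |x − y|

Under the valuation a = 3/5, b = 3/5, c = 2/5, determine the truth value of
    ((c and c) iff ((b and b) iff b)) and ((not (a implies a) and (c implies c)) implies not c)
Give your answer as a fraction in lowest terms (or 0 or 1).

c and c = 2/5 and 2/5 = 2/5
b and b = 3/5 and 3/5 = 3/5
(b and b) iff b = 3/5 iff 3/5 = 1
(c and c) iff ((b and b) iff b) = 2/5 iff 1 = 2/5
a implies a = 3/5 implies 3/5 = 1
not (a implies a) = not 1 = 0
c implies c = 2/5 implies 2/5 = 1
not (a implies a) and (c implies c) = 0 and 1 = 0
not c = not 2/5 = 3/5
(not (a implies a) and (c implies c)) implies not c = 0 implies 3/5 = 1
((c and c) iff ((b and b) iff b)) and ((not (a implies a) and (c implies c)) implies not c) = 2/5 and 1 = 2/5

2/5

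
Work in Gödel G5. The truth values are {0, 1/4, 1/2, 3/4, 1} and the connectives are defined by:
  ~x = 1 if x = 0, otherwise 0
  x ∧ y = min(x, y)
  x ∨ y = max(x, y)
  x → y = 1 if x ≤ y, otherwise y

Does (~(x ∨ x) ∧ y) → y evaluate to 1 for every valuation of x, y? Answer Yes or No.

At x = 1, y = 3/4, for instance:
x ∨ x = 1 ∨ 1 = 1
~(x ∨ x) = ~1 = 0
~(x ∨ x) ∧ y = 0 ∧ 3/4 = 0
(~(x ∨ x) ∧ y) → y = 0 → 3/4 = 1
and checking the remaining 24 assignments likewise gives ≥ 1 in every case.

Yes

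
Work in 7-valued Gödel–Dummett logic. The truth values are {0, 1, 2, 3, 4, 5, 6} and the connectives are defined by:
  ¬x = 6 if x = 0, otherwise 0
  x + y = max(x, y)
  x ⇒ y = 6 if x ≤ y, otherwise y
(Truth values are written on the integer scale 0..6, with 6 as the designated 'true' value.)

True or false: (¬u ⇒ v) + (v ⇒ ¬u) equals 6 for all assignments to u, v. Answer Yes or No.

At u = 2, v = 3, for instance:
¬u = ¬2 = 0
¬u ⇒ v = 0 ⇒ 3 = 6
v ⇒ ¬u = 3 ⇒ 0 = 0
(¬u ⇒ v) + (v ⇒ ¬u) = 6 + 0 = 6
and checking the remaining 48 assignments likewise gives ≥ 6 in every case.

Yes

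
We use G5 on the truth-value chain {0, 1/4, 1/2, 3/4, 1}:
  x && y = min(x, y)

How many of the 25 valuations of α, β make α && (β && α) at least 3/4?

value 1: 1 assignment (counts)
value 3/4: 3 assignments (counts)
value 1/2: 5 assignments
value 1/4: 7 assignments
value 0: 9 assignments
So 4 of the 25 assignments meet the threshold.

4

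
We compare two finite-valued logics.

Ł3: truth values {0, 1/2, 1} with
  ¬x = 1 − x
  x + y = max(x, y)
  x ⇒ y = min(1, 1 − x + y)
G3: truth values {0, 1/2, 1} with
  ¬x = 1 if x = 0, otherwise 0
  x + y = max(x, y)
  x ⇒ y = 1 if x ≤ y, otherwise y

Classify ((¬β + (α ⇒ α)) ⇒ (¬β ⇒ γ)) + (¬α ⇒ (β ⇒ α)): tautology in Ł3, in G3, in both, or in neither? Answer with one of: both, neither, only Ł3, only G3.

In Ł3: at α = 0, β = 1/2, γ = 0 the value is 1/2 — not a tautology.
In G3: every assignment gives 1 — tautology.

only G3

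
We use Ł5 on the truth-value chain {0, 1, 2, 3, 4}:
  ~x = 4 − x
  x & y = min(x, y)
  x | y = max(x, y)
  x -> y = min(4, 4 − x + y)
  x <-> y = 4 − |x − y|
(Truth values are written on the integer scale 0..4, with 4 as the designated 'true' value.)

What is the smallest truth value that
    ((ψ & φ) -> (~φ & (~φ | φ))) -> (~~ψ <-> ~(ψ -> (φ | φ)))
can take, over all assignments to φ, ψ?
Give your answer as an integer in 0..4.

Take φ = 2, ψ = 2:
ψ & φ = 2 & 2 = 2
~φ = ~2 = 2
~φ = ~2 = 2
~φ | φ = 2 | 2 = 2
~φ & (~φ | φ) = 2 & 2 = 2
(ψ & φ) -> (~φ & (~φ | φ)) = 2 -> 2 = 4
~ψ = ~2 = 2
~~ψ = ~2 = 2
φ | φ = 2 | 2 = 2
ψ -> (φ | φ) = 2 -> 2 = 4
~(ψ -> (φ | φ)) = ~4 = 0
~~ψ <-> ~(ψ -> (φ | φ)) = 2 <-> 0 = 2
((ψ & φ) -> (~φ & (~φ | φ))) -> (~~ψ <-> ~(ψ -> (φ | φ))) = 4 -> 2 = 2
No assignment yields a value below 2, so this is the minimum.

2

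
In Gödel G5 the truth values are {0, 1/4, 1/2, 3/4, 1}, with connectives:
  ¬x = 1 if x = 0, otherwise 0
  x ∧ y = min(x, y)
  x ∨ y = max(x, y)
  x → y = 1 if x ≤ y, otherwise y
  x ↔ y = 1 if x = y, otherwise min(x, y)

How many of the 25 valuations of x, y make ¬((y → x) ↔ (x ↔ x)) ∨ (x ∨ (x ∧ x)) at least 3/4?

14

value 1: 9 assignments (counts)
value 3/4: 5 assignments (counts)
value 1/2: 5 assignments
value 1/4: 5 assignments
value 0: 1 assignment
So 14 of the 25 assignments meet the threshold.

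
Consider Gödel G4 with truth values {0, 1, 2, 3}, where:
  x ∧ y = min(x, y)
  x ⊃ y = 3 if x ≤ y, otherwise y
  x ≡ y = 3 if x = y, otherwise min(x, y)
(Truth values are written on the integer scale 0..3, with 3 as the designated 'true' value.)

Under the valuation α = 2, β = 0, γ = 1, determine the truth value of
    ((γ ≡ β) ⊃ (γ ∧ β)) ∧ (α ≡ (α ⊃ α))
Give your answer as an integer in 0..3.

2

γ ≡ β = 1 ≡ 0 = 0
γ ∧ β = 1 ∧ 0 = 0
(γ ≡ β) ⊃ (γ ∧ β) = 0 ⊃ 0 = 3
α ⊃ α = 2 ⊃ 2 = 3
α ≡ (α ⊃ α) = 2 ≡ 3 = 2
((γ ≡ β) ⊃ (γ ∧ β)) ∧ (α ≡ (α ⊃ α)) = 3 ∧ 2 = 2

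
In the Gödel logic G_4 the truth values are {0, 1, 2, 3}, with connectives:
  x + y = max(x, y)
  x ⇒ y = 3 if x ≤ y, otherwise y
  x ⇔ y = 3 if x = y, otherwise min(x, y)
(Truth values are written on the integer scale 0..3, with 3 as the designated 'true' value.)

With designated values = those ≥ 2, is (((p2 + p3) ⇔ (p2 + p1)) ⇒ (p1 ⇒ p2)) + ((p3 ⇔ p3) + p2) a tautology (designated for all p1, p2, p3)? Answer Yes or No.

Yes

At p1 = 0, p2 = 1, p3 = 0, for instance:
p2 + p3 = 1 + 0 = 1
p2 + p1 = 1 + 0 = 1
(p2 + p3) ⇔ (p2 + p1) = 1 ⇔ 1 = 3
p1 ⇒ p2 = 0 ⇒ 1 = 3
((p2 + p3) ⇔ (p2 + p1)) ⇒ (p1 ⇒ p2) = 3 ⇒ 3 = 3
p3 ⇔ p3 = 0 ⇔ 0 = 3
(p3 ⇔ p3) + p2 = 3 + 1 = 3
(((p2 + p3) ⇔ (p2 + p1)) ⇒ (p1 ⇒ p2)) + ((p3 ⇔ p3) + p2) = 3 + 3 = 3
and checking the remaining 63 assignments likewise gives ≥ 2 in every case.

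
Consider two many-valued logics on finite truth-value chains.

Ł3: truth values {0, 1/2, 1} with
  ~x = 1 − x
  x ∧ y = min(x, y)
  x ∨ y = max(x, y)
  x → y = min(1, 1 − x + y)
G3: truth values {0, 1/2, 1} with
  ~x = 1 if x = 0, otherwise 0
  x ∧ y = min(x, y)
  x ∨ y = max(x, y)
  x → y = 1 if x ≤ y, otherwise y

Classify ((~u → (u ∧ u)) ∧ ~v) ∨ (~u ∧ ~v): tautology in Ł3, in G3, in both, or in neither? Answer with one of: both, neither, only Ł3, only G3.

neither

In Ł3: at u = 0, v = 1/2 the value is 1/2 — not a tautology.
In G3: at u = 0, v = 1/2 the value is 0 — not a tautology.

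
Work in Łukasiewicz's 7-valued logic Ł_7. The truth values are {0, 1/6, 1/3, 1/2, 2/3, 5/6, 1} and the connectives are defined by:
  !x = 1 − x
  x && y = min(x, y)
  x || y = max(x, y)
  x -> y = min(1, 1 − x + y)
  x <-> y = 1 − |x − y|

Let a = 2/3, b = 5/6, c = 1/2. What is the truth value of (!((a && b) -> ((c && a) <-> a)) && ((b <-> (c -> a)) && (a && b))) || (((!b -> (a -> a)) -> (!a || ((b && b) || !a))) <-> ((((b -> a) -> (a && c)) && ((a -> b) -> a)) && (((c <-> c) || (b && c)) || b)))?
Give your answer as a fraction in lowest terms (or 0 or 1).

5/6

a && b = 2/3 && 5/6 = 2/3
c && a = 1/2 && 2/3 = 1/2
(c && a) <-> a = 1/2 <-> 2/3 = 5/6
(a && b) -> ((c && a) <-> a) = 2/3 -> 5/6 = 1
!((a && b) -> ((c && a) <-> a)) = !1 = 0
c -> a = 1/2 -> 2/3 = 1
b <-> (c -> a) = 5/6 <-> 1 = 5/6
a && b = 2/3 && 5/6 = 2/3
(b <-> (c -> a)) && (a && b) = 5/6 && 2/3 = 2/3
!((a && b) -> ((c && a) <-> a)) && ((b <-> (c -> a)) && (a && b)) = 0 && 2/3 = 0
!b = !5/6 = 1/6
a -> a = 2/3 -> 2/3 = 1
!b -> (a -> a) = 1/6 -> 1 = 1
!a = !2/3 = 1/3
b && b = 5/6 && 5/6 = 5/6
!a = !2/3 = 1/3
(b && b) || !a = 5/6 || 1/3 = 5/6
!a || ((b && b) || !a) = 1/3 || 5/6 = 5/6
(!b -> (a -> a)) -> (!a || ((b && b) || !a)) = 1 -> 5/6 = 5/6
b -> a = 5/6 -> 2/3 = 5/6
a && c = 2/3 && 1/2 = 1/2
(b -> a) -> (a && c) = 5/6 -> 1/2 = 2/3
a -> b = 2/3 -> 5/6 = 1
(a -> b) -> a = 1 -> 2/3 = 2/3
((b -> a) -> (a && c)) && ((a -> b) -> a) = 2/3 && 2/3 = 2/3
c <-> c = 1/2 <-> 1/2 = 1
b && c = 5/6 && 1/2 = 1/2
(c <-> c) || (b && c) = 1 || 1/2 = 1
((c <-> c) || (b && c)) || b = 1 || 5/6 = 1
(((b -> a) -> (a && c)) && ((a -> b) -> a)) && (((c <-> c) || (b && c)) || b) = 2/3 && 1 = 2/3
((!b -> (a -> a)) -> (!a || ((b && b) || !a))) <-> ((((b -> a) -> (a && c)) && ((a -> b) -> a)) && (((c <-> c) || (b && c)) || b)) = 5/6 <-> 2/3 = 5/6
(!((a && b) -> ((c && a) <-> a)) && ((b <-> (c -> a)) && (a && b))) || (((!b -> (a -> a)) -> (!a || ((b && b) || !a))) <-> ((((b -> a) -> (a && c)) && ((a -> b) -> a)) && (((c <-> c) || (b && c)) || b))) = 0 || 5/6 = 5/6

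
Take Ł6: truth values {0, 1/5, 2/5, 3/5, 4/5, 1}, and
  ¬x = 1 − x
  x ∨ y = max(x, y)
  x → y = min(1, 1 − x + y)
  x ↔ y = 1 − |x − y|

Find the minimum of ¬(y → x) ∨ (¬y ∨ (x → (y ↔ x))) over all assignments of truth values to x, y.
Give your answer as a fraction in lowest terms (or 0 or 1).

3/5

Take x = 1, y = 2/5:
y → x = 2/5 → 1 = 1
¬(y → x) = ¬1 = 0
¬y = ¬2/5 = 3/5
y ↔ x = 2/5 ↔ 1 = 2/5
x → (y ↔ x) = 1 → 2/5 = 2/5
¬y ∨ (x → (y ↔ x)) = 3/5 ∨ 2/5 = 3/5
¬(y → x) ∨ (¬y ∨ (x → (y ↔ x))) = 0 ∨ 3/5 = 3/5
No assignment yields a value below 3/5, so this is the minimum.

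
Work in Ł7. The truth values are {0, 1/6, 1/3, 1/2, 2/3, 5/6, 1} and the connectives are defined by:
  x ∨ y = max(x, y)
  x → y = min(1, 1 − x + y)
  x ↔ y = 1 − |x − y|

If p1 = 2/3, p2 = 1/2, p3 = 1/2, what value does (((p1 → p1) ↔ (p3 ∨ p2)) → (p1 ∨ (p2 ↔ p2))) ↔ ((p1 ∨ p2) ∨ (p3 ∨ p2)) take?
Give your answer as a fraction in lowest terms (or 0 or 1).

2/3

p1 → p1 = 2/3 → 2/3 = 1
p3 ∨ p2 = 1/2 ∨ 1/2 = 1/2
(p1 → p1) ↔ (p3 ∨ p2) = 1 ↔ 1/2 = 1/2
p2 ↔ p2 = 1/2 ↔ 1/2 = 1
p1 ∨ (p2 ↔ p2) = 2/3 ∨ 1 = 1
((p1 → p1) ↔ (p3 ∨ p2)) → (p1 ∨ (p2 ↔ p2)) = 1/2 → 1 = 1
p1 ∨ p2 = 2/3 ∨ 1/2 = 2/3
p3 ∨ p2 = 1/2 ∨ 1/2 = 1/2
(p1 ∨ p2) ∨ (p3 ∨ p2) = 2/3 ∨ 1/2 = 2/3
(((p1 → p1) ↔ (p3 ∨ p2)) → (p1 ∨ (p2 ↔ p2))) ↔ ((p1 ∨ p2) ∨ (p3 ∨ p2)) = 1 ↔ 2/3 = 2/3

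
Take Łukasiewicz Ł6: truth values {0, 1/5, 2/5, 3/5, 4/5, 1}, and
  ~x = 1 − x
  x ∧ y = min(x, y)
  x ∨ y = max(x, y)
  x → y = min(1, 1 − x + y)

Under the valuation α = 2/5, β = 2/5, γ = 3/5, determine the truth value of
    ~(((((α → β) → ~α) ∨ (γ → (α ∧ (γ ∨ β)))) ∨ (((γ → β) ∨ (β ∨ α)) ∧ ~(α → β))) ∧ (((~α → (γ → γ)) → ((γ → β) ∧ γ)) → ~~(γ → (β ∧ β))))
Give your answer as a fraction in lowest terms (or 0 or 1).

1/5

α → β = 2/5 → 2/5 = 1
~α = ~2/5 = 3/5
(α → β) → ~α = 1 → 3/5 = 3/5
γ ∨ β = 3/5 ∨ 2/5 = 3/5
α ∧ (γ ∨ β) = 2/5 ∧ 3/5 = 2/5
γ → (α ∧ (γ ∨ β)) = 3/5 → 2/5 = 4/5
((α → β) → ~α) ∨ (γ → (α ∧ (γ ∨ β))) = 3/5 ∨ 4/5 = 4/5
γ → β = 3/5 → 2/5 = 4/5
β ∨ α = 2/5 ∨ 2/5 = 2/5
(γ → β) ∨ (β ∨ α) = 4/5 ∨ 2/5 = 4/5
α → β = 2/5 → 2/5 = 1
~(α → β) = ~1 = 0
((γ → β) ∨ (β ∨ α)) ∧ ~(α → β) = 4/5 ∧ 0 = 0
(((α → β) → ~α) ∨ (γ → (α ∧ (γ ∨ β)))) ∨ (((γ → β) ∨ (β ∨ α)) ∧ ~(α → β)) = 4/5 ∨ 0 = 4/5
~α = ~2/5 = 3/5
γ → γ = 3/5 → 3/5 = 1
~α → (γ → γ) = 3/5 → 1 = 1
γ → β = 3/5 → 2/5 = 4/5
(γ → β) ∧ γ = 4/5 ∧ 3/5 = 3/5
(~α → (γ → γ)) → ((γ → β) ∧ γ) = 1 → 3/5 = 3/5
β ∧ β = 2/5 ∧ 2/5 = 2/5
γ → (β ∧ β) = 3/5 → 2/5 = 4/5
~(γ → (β ∧ β)) = ~4/5 = 1/5
~~(γ → (β ∧ β)) = ~1/5 = 4/5
((~α → (γ → γ)) → ((γ → β) ∧ γ)) → ~~(γ → (β ∧ β)) = 3/5 → 4/5 = 1
((((α → β) → ~α) ∨ (γ → (α ∧ (γ ∨ β)))) ∨ (((γ → β) ∨ (β ∨ α)) ∧ ~(α → β))) ∧ (((~α → (γ → γ)) → ((γ → β) ∧ γ)) → ~~(γ → (β ∧ β))) = 4/5 ∧ 1 = 4/5
~(((((α → β) → ~α) ∨ (γ → (α ∧ (γ ∨ β)))) ∨ (((γ → β) ∨ (β ∨ α)) ∧ ~(α → β))) ∧ (((~α → (γ → γ)) → ((γ → β) ∧ γ)) → ~~(γ → (β ∧ β)))) = ~4/5 = 1/5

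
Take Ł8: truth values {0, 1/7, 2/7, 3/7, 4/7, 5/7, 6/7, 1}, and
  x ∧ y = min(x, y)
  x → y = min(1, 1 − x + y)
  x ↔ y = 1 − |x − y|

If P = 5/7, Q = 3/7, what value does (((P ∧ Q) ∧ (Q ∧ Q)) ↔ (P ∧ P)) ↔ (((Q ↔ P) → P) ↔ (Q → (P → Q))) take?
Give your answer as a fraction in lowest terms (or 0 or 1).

5/7

P ∧ Q = 5/7 ∧ 3/7 = 3/7
Q ∧ Q = 3/7 ∧ 3/7 = 3/7
(P ∧ Q) ∧ (Q ∧ Q) = 3/7 ∧ 3/7 = 3/7
P ∧ P = 5/7 ∧ 5/7 = 5/7
((P ∧ Q) ∧ (Q ∧ Q)) ↔ (P ∧ P) = 3/7 ↔ 5/7 = 5/7
Q ↔ P = 3/7 ↔ 5/7 = 5/7
(Q ↔ P) → P = 5/7 → 5/7 = 1
P → Q = 5/7 → 3/7 = 5/7
Q → (P → Q) = 3/7 → 5/7 = 1
((Q ↔ P) → P) ↔ (Q → (P → Q)) = 1 ↔ 1 = 1
(((P ∧ Q) ∧ (Q ∧ Q)) ↔ (P ∧ P)) ↔ (((Q ↔ P) → P) ↔ (Q → (P → Q))) = 5/7 ↔ 1 = 5/7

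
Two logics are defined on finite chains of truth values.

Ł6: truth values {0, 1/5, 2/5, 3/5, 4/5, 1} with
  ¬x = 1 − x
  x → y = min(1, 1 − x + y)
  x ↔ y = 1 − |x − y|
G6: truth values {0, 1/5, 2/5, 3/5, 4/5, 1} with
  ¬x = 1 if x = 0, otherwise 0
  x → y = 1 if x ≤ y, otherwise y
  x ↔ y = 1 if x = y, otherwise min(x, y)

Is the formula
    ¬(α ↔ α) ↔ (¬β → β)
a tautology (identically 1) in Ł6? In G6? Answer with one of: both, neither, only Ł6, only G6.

neither

In Ł6: at α = 0, β = 1/5 the value is 3/5 — not a tautology.
In G6: at α = 0, β = 1/5 the value is 0 — not a tautology.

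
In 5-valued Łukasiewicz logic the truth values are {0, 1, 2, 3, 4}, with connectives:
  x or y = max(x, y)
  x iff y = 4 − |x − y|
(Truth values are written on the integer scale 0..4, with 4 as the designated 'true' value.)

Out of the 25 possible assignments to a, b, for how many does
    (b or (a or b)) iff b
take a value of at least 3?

value 4: 15 assignments (counts)
value 3: 4 assignments (counts)
value 2: 3 assignments
value 1: 2 assignments
value 0: 1 assignment
So 19 of the 25 assignments meet the threshold.

19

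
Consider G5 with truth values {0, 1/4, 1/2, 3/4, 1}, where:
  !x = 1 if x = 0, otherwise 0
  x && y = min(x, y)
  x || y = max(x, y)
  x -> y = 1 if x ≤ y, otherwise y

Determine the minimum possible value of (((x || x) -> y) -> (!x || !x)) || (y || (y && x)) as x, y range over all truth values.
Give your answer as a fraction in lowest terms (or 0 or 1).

Take x = 1/4, y = 1/4:
x || x = 1/4 || 1/4 = 1/4
(x || x) -> y = 1/4 -> 1/4 = 1
!x = !1/4 = 0
!x = !1/4 = 0
!x || !x = 0 || 0 = 0
((x || x) -> y) -> (!x || !x) = 1 -> 0 = 0
y && x = 1/4 && 1/4 = 1/4
y || (y && x) = 1/4 || 1/4 = 1/4
(((x || x) -> y) -> (!x || !x)) || (y || (y && x)) = 0 || 1/4 = 1/4
No assignment yields a value below 1/4, so this is the minimum.

1/4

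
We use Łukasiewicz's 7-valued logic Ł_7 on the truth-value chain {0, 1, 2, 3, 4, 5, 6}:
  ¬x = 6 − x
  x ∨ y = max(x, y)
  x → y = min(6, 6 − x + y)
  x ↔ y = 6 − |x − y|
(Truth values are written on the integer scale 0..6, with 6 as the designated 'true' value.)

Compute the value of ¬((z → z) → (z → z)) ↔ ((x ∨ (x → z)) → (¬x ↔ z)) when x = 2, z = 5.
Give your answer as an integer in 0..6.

z → z = 5 → 5 = 6
z → z = 5 → 5 = 6
(z → z) → (z → z) = 6 → 6 = 6
¬((z → z) → (z → z)) = ¬6 = 0
x → z = 2 → 5 = 6
x ∨ (x → z) = 2 ∨ 6 = 6
¬x = ¬2 = 4
¬x ↔ z = 4 ↔ 5 = 5
(x ∨ (x → z)) → (¬x ↔ z) = 6 → 5 = 5
¬((z → z) → (z → z)) ↔ ((x ∨ (x → z)) → (¬x ↔ z)) = 0 ↔ 5 = 1

1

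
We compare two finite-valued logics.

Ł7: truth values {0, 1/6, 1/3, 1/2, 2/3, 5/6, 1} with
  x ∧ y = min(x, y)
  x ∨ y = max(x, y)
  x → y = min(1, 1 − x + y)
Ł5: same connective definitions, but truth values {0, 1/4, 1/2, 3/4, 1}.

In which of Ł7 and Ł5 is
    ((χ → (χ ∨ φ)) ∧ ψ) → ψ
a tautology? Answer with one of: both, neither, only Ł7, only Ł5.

In Ł7: every assignment gives 1 — tautology.
In Ł5: every assignment gives 1 — tautology.

both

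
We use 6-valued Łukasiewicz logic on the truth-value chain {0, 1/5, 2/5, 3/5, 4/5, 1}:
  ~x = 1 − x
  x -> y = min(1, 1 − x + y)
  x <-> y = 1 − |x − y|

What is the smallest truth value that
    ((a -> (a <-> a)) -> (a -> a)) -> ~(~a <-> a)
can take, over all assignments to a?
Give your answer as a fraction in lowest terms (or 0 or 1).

Take a = 2/5:
a <-> a = 2/5 <-> 2/5 = 1
a -> (a <-> a) = 2/5 -> 1 = 1
a -> a = 2/5 -> 2/5 = 1
(a -> (a <-> a)) -> (a -> a) = 1 -> 1 = 1
~a = ~2/5 = 3/5
~a <-> a = 3/5 <-> 2/5 = 4/5
~(~a <-> a) = ~4/5 = 1/5
((a -> (a <-> a)) -> (a -> a)) -> ~(~a <-> a) = 1 -> 1/5 = 1/5
No assignment yields a value below 1/5, so this is the minimum.

1/5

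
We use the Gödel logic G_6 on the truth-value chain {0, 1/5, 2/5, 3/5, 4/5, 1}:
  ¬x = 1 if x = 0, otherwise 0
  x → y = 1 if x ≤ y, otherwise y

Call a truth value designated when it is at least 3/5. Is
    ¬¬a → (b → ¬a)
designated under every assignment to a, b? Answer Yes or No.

Counterexample: take a = 1/5, b = 1/5.
¬a = ¬1/5 = 0
¬¬a = ¬0 = 1
b → ¬a = 1/5 → 0 = 0
¬¬a → (b → ¬a) = 1 → 0 = 0
This gives 0, which is below 3/5.

No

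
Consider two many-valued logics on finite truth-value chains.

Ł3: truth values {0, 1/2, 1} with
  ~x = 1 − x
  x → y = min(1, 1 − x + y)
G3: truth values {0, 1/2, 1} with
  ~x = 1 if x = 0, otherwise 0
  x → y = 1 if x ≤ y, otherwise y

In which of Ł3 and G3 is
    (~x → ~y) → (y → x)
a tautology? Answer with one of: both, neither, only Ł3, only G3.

only Ł3

In Ł3: every assignment gives 1 — tautology.
In G3: at x = 1/2, y = 1 the value is 1/2 — not a tautology.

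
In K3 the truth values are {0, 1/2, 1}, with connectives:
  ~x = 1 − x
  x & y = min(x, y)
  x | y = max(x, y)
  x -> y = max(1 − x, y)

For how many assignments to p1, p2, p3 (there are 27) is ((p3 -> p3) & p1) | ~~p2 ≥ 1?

13

value 1: 13 assignments (counts)
value 1/2: 11 assignments
value 0: 3 assignments
So 13 of the 27 assignments meet the threshold.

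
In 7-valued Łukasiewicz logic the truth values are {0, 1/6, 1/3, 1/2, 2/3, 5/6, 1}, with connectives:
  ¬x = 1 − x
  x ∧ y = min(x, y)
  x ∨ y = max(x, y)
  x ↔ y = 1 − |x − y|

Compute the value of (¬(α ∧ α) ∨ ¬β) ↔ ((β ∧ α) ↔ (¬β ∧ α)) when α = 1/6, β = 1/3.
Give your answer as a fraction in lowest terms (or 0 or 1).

5/6

α ∧ α = 1/6 ∧ 1/6 = 1/6
¬(α ∧ α) = ¬1/6 = 5/6
¬β = ¬1/3 = 2/3
¬(α ∧ α) ∨ ¬β = 5/6 ∨ 2/3 = 5/6
β ∧ α = 1/3 ∧ 1/6 = 1/6
¬β = ¬1/3 = 2/3
¬β ∧ α = 2/3 ∧ 1/6 = 1/6
(β ∧ α) ↔ (¬β ∧ α) = 1/6 ↔ 1/6 = 1
(¬(α ∧ α) ∨ ¬β) ↔ ((β ∧ α) ↔ (¬β ∧ α)) = 5/6 ↔ 1 = 5/6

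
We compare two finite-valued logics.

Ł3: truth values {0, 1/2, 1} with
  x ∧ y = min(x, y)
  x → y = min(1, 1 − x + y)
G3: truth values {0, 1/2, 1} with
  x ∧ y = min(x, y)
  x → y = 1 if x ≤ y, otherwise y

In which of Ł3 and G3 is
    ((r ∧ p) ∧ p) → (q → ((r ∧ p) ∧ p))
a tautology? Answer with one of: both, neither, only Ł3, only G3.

both

In Ł3: every assignment gives 1 — tautology.
In G3: every assignment gives 1 — tautology.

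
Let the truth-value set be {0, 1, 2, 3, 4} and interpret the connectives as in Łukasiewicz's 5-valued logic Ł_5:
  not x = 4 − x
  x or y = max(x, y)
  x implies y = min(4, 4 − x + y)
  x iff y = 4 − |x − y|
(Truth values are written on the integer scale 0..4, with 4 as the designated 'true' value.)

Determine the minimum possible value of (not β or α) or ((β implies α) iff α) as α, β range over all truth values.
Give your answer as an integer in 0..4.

2

Take α = 0, β = 2:
not β = not 2 = 2
not β or α = 2 or 0 = 2
β implies α = 2 implies 0 = 2
(β implies α) iff α = 2 iff 0 = 2
(not β or α) or ((β implies α) iff α) = 2 or 2 = 2
No assignment yields a value below 2, so this is the minimum.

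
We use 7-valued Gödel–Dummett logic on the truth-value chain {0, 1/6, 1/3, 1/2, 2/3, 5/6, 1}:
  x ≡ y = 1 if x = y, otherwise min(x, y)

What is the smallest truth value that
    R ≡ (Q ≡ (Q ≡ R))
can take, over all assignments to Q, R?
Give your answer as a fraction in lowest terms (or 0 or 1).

Take Q = 0, R = 1/6:
Q ≡ R = 0 ≡ 1/6 = 0
Q ≡ (Q ≡ R) = 0 ≡ 0 = 1
R ≡ (Q ≡ (Q ≡ R)) = 1/6 ≡ 1 = 1/6
No assignment yields a value below 1/6, so this is the minimum.

1/6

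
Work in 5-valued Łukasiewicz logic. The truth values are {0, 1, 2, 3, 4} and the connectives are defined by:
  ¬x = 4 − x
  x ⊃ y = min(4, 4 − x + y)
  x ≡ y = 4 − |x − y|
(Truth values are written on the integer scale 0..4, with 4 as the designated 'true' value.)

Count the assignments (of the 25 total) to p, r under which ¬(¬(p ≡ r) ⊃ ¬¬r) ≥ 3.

value 4: 1 assignment (counts)
value 3: 1 assignment (counts)
value 2: 2 assignments
value 1: 2 assignments
value 0: 19 assignments
So 2 of the 25 assignments meet the threshold.

2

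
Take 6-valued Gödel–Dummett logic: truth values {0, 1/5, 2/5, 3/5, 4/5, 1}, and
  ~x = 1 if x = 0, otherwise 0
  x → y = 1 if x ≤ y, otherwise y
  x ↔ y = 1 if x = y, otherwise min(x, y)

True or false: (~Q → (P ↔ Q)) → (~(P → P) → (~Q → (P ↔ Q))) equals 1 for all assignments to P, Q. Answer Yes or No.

Yes

At P = 0, Q = 4/5, for instance:
~Q = ~4/5 = 0
P ↔ Q = 0 ↔ 4/5 = 0
~Q → (P ↔ Q) = 0 → 0 = 1
P → P = 0 → 0 = 1
~(P → P) = ~1 = 0
~(P → P) → (~Q → (P ↔ Q)) = 0 → 1 = 1
(~Q → (P ↔ Q)) → (~(P → P) → (~Q → (P ↔ Q))) = 1 → 1 = 1
and checking the remaining 35 assignments likewise gives ≥ 1 in every case.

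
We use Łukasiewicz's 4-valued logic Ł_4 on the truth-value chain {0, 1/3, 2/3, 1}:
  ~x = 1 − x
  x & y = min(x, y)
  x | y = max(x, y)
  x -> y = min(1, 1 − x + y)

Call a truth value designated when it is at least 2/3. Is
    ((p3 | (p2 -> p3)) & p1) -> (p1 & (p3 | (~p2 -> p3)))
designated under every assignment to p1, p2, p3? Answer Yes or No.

No

Counterexample: take p1 = 2/3, p2 = 0, p3 = 0.
p2 -> p3 = 0 -> 0 = 1
p3 | (p2 -> p3) = 0 | 1 = 1
(p3 | (p2 -> p3)) & p1 = 1 & 2/3 = 2/3
~p2 = ~0 = 1
~p2 -> p3 = 1 -> 0 = 0
p3 | (~p2 -> p3) = 0 | 0 = 0
p1 & (p3 | (~p2 -> p3)) = 2/3 & 0 = 0
((p3 | (p2 -> p3)) & p1) -> (p1 & (p3 | (~p2 -> p3))) = 2/3 -> 0 = 1/3
This gives 1/3, which is below 2/3.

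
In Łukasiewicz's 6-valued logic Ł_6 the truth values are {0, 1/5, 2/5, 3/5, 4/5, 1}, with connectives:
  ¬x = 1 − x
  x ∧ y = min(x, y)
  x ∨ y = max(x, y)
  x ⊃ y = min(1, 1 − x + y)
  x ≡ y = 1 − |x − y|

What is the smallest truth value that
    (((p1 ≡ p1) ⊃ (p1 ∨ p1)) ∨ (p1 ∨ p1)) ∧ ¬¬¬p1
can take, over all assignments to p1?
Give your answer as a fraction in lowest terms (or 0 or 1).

0

Take p1 = 0:
p1 ≡ p1 = 0 ≡ 0 = 1
p1 ∨ p1 = 0 ∨ 0 = 0
(p1 ≡ p1) ⊃ (p1 ∨ p1) = 1 ⊃ 0 = 0
p1 ∨ p1 = 0 ∨ 0 = 0
((p1 ≡ p1) ⊃ (p1 ∨ p1)) ∨ (p1 ∨ p1) = 0 ∨ 0 = 0
¬p1 = ¬0 = 1
¬¬p1 = ¬1 = 0
¬¬¬p1 = ¬0 = 1
(((p1 ≡ p1) ⊃ (p1 ∨ p1)) ∨ (p1 ∨ p1)) ∧ ¬¬¬p1 = 0 ∧ 1 = 0
No assignment yields a value below 0, so this is the minimum.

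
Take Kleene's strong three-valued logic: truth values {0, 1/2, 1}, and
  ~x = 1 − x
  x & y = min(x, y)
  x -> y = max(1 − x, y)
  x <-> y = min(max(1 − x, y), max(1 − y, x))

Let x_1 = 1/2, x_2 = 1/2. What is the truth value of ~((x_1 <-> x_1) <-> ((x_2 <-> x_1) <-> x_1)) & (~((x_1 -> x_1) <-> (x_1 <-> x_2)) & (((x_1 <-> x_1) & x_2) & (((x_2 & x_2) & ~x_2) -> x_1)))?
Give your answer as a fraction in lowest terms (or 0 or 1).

1/2

x_1 <-> x_1 = 1/2 <-> 1/2 = 1/2
x_2 <-> x_1 = 1/2 <-> 1/2 = 1/2
(x_2 <-> x_1) <-> x_1 = 1/2 <-> 1/2 = 1/2
(x_1 <-> x_1) <-> ((x_2 <-> x_1) <-> x_1) = 1/2 <-> 1/2 = 1/2
~((x_1 <-> x_1) <-> ((x_2 <-> x_1) <-> x_1)) = ~1/2 = 1/2
x_1 -> x_1 = 1/2 -> 1/2 = 1/2
x_1 <-> x_2 = 1/2 <-> 1/2 = 1/2
(x_1 -> x_1) <-> (x_1 <-> x_2) = 1/2 <-> 1/2 = 1/2
~((x_1 -> x_1) <-> (x_1 <-> x_2)) = ~1/2 = 1/2
x_1 <-> x_1 = 1/2 <-> 1/2 = 1/2
(x_1 <-> x_1) & x_2 = 1/2 & 1/2 = 1/2
x_2 & x_2 = 1/2 & 1/2 = 1/2
~x_2 = ~1/2 = 1/2
(x_2 & x_2) & ~x_2 = 1/2 & 1/2 = 1/2
((x_2 & x_2) & ~x_2) -> x_1 = 1/2 -> 1/2 = 1/2
((x_1 <-> x_1) & x_2) & (((x_2 & x_2) & ~x_2) -> x_1) = 1/2 & 1/2 = 1/2
~((x_1 -> x_1) <-> (x_1 <-> x_2)) & (((x_1 <-> x_1) & x_2) & (((x_2 & x_2) & ~x_2) -> x_1)) = 1/2 & 1/2 = 1/2
~((x_1 <-> x_1) <-> ((x_2 <-> x_1) <-> x_1)) & (~((x_1 -> x_1) <-> (x_1 <-> x_2)) & (((x_1 <-> x_1) & x_2) & (((x_2 & x_2) & ~x_2) -> x_1))) = 1/2 & 1/2 = 1/2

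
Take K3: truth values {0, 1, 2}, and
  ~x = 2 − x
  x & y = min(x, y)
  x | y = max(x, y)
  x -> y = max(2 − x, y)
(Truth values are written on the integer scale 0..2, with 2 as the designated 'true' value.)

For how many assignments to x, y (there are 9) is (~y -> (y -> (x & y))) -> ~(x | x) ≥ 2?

3

x = 0, y = 0 ↦ 2  ≥
x = 0, y = 1 ↦ 2  ≥
x = 0, y = 2 ↦ 2  ≥
x = 1, y = 0 ↦ 1  <
x = 1, y = 1 ↦ 1  <
x = 1, y = 2 ↦ 1  <
x = 2, y = 0 ↦ 0  <
x = 2, y = 1 ↦ 1  <
x = 2, y = 2 ↦ 0  <
So 3 of the 9 assignments meet the threshold.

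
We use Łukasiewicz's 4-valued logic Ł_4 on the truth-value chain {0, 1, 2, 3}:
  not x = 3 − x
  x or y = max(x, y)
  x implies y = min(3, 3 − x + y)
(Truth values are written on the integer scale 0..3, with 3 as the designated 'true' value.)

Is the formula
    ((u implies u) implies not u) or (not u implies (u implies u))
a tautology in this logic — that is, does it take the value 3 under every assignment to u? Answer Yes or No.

u = 0 ↦ 3
u = 1 ↦ 3
u = 2 ↦ 3
u = 3 ↦ 3
Every assignment gives a value ≥ 3.

Yes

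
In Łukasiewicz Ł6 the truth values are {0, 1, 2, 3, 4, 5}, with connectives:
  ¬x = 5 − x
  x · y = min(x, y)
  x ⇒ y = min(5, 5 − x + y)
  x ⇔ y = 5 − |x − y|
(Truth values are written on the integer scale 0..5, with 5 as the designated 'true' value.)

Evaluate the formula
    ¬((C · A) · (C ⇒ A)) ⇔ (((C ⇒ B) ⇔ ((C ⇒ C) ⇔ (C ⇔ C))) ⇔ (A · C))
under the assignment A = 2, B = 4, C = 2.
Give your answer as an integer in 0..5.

4

C · A = 2 · 2 = 2
C ⇒ A = 2 ⇒ 2 = 5
(C · A) · (C ⇒ A) = 2 · 5 = 2
¬((C · A) · (C ⇒ A)) = ¬2 = 3
C ⇒ B = 2 ⇒ 4 = 5
C ⇒ C = 2 ⇒ 2 = 5
C ⇔ C = 2 ⇔ 2 = 5
(C ⇒ C) ⇔ (C ⇔ C) = 5 ⇔ 5 = 5
(C ⇒ B) ⇔ ((C ⇒ C) ⇔ (C ⇔ C)) = 5 ⇔ 5 = 5
A · C = 2 · 2 = 2
((C ⇒ B) ⇔ ((C ⇒ C) ⇔ (C ⇔ C))) ⇔ (A · C) = 5 ⇔ 2 = 2
¬((C · A) · (C ⇒ A)) ⇔ (((C ⇒ B) ⇔ ((C ⇒ C) ⇔ (C ⇔ C))) ⇔ (A · C)) = 3 ⇔ 2 = 4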